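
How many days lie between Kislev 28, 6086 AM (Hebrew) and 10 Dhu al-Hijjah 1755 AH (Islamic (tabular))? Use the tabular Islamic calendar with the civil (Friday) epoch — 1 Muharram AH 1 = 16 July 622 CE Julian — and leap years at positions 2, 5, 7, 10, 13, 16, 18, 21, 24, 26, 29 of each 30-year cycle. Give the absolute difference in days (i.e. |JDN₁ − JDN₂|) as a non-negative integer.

First date → JDN 2570587; second date → JDN 2570333.
The interval is |2570587 − 2570333| = 254 days.

254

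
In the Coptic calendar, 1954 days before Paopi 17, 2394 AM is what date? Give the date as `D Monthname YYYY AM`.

Counting 1954 days back from JDN 2699119 reaches JDN 2697165, which is 14 Paoni 2388 AM.

14 Paoni 2388 AM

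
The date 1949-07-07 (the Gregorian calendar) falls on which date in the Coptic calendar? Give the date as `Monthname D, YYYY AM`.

Both dates share Julian Day Number 2433105; in the Coptic calendar that is 30 Paoni 1665 AM.

Paoni 30, 1665 AM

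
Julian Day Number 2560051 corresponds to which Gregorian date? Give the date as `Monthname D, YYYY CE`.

January 29, 2297 CE

JDN 2451545 is 1 Jan 2000; 2560051 is +108506 days from there.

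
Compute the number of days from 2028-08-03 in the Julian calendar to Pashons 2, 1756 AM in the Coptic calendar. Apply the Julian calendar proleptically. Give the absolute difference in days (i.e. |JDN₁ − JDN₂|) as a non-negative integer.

4285

First date → JDN 2462000; second date → JDN 2466285.
The interval is |2462000 − 2466285| = 4285 days.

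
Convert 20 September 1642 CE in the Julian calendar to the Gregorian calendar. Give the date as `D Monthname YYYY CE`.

The Julian–Gregorian offset here is 10 days (Julian trailing).
20 September 1642 Julian + 10 days → 30 September 1642 Gregorian.

30 September 1642 CE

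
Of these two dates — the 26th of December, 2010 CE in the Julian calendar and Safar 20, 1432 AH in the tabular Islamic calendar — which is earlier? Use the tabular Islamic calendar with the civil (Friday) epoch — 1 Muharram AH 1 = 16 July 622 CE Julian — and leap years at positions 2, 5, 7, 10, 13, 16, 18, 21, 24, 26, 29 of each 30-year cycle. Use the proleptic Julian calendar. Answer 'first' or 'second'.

first

The two dates have Julian Day Numbers 2455570 and 2455588 respectively.
Since 2455570 < 2455588, the first date comes first.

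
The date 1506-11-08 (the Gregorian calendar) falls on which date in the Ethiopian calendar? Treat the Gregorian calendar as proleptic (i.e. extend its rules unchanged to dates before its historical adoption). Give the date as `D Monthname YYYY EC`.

Julian Day Number of the source date = 2271426.
Converting JDN 2271426 to the Ethiopian calendar gives 2 Hidar 1499 EC.

2 Hidar 1499 EC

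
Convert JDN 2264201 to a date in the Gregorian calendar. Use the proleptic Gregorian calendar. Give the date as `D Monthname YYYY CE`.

JDN 2451545 is 1 Jan 2000; 2264201 is −187344 days from there.

26 January 1487 CE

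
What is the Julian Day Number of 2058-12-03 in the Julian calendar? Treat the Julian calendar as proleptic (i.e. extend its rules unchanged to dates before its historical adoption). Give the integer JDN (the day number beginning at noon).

Equivalently 16 December 2058 (Gregorian).
JDN 2299161 is 15 October 1582 CE (Gregorian); the target day is +173918 days from there, so JDN = 2473079.

2473079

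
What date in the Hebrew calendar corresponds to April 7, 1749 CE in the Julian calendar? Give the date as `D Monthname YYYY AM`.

The source date corresponds to 18 April 1749 in the Gregorian calendar (JDN 2359977).
That day falls on 30 Nisan 5509 AM in the Hebrew calendar.

30 Nisan 5509 AM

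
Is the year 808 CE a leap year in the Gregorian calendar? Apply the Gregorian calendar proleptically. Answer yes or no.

yes

808 is divisible by 4 and not by 100, so it is a leap year.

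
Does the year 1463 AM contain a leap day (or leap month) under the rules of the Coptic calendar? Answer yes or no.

1463 mod 4 = 3; in the Coptic calendar a year is leap when year mod 4 = 3, so it is a leap year.

yes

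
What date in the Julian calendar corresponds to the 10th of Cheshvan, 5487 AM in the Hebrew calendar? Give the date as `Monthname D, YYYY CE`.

October 24, 1726 CE

Julian Day Number of the source date = 2351776.
Converting JDN 2351776 to the Julian calendar gives 24 October 1726 CE.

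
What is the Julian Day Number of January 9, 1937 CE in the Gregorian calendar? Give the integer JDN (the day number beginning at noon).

2428543

JDN 2451545 is 1 January 2000 CE (Gregorian); the target day is −23002 days from there, so JDN = 2428543.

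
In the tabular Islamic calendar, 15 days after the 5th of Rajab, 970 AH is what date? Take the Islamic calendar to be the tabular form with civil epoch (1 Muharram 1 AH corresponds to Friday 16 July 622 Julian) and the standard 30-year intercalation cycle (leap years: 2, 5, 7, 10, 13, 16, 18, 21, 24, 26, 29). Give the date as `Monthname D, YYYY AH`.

Rajab 20, 970 AH

Counting 15 days forward from JDN 2292002 reaches JDN 2292017, which is Rajab 20, 970 AH.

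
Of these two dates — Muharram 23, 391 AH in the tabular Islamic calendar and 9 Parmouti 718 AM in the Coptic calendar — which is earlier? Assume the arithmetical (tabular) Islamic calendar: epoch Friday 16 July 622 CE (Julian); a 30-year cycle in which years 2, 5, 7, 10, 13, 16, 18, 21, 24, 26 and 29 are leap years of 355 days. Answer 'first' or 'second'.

first

The two dates have Julian Day Numbers 2086665 and 2087132 respectively.
Since 2086665 < 2087132, the first date comes first.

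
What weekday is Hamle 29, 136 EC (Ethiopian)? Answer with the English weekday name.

Wednesday

This is JDN 1773858 (22 July 144 Gregorian).
1773858 ≡ 2 (mod 7); counting from Monday = 0 gives Wednesday.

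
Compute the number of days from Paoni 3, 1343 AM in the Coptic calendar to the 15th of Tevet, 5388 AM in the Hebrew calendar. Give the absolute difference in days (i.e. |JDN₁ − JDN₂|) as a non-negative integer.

First date → JDN 2315467; second date → JDN 2315665.
The interval is |2315467 − 2315665| = 198 days.

198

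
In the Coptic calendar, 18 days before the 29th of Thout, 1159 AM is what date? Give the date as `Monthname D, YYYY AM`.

The starting date is JDN 2248017; 2248017 − 18 = 2247999.
JDN 2247999 corresponds to Thout 11, 1159 AM.

Thout 11, 1159 AM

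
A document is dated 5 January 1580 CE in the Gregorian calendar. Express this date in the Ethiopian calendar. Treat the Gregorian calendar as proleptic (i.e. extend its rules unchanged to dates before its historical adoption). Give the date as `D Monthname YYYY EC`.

29 Tahsas 1572 EC

Both dates share Julian Day Number 2298147; in the Ethiopian calendar that is 29 Tahsas 1572 EC.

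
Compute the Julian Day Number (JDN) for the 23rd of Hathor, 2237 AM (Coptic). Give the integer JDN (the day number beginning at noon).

Equivalently 6 December 2520 (Gregorian).
JDN 2400001 is 17 November 1858 CE (Gregorian), MJD 0; the target day is +241810 days from there, so JDN = 2641811.

2641811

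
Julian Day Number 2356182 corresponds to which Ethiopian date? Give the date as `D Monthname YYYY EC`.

20 Hidar 1731 EC

The Gregorian equivalent of JDN 2356182 is 27 November 1738.
In the Ethiopian calendar that day is 20 Hidar 1731 EC.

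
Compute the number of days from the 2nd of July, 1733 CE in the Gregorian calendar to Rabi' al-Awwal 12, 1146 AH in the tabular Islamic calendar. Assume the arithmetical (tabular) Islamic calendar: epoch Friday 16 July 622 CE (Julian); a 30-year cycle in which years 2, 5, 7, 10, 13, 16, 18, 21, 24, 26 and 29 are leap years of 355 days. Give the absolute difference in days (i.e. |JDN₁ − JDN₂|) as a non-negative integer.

52

JDN of the first date = 2354208.
JDN of the second date = 2354260.
|2354260 − 2354208| = 52.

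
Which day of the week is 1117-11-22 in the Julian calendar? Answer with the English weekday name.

Thursday

This is JDN 2129368 (29 November 1117 Gregorian).
2129368 ≡ 3 (mod 7); counting from Monday = 0 gives Thursday.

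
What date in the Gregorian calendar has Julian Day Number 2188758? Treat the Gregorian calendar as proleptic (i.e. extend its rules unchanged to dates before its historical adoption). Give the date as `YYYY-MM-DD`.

JDN 2451545 is 1 Jan 2000; 2188758 is −262787 days from there.

1280-07-06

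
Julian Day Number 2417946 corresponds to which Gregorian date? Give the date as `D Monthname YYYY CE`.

5 January 1908 CE

JDN 2451545 is 1 Jan 2000; 2417946 is −33599 days from there.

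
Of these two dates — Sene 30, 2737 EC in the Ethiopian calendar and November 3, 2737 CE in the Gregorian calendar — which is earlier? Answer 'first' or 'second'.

First date → JDN 2723844; second date → JDN 2721035.
JDN 2721035 < JDN 2723844, so the second date is earlier.

second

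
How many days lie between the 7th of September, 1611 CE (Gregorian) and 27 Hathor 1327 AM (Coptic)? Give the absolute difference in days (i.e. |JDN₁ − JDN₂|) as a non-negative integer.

278

First date → JDN 2309715; second date → JDN 2309437.
The interval is |2309715 − 2309437| = 278 days.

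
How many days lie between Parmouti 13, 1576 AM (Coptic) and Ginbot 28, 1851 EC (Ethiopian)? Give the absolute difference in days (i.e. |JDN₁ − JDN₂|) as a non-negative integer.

JDN of the first date = 2400521.
JDN of the second date = 2400200.
|2400200 − 2400521| = 321.

321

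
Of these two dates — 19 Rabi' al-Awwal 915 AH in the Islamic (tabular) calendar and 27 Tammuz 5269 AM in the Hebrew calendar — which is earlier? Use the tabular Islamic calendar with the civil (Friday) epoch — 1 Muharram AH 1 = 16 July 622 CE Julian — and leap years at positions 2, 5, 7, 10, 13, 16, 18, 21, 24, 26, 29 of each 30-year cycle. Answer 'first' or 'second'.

first

Converting both to JDN: 2272408 vs 2272416; the smaller is the first.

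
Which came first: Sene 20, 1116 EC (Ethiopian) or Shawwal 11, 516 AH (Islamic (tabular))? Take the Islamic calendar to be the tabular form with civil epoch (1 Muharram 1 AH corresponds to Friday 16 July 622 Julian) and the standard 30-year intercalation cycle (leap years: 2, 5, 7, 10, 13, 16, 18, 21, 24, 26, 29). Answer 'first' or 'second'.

First date → JDN 2131764; second date → JDN 2131215.
JDN 2131215 < JDN 2131764, so the second date is earlier.

second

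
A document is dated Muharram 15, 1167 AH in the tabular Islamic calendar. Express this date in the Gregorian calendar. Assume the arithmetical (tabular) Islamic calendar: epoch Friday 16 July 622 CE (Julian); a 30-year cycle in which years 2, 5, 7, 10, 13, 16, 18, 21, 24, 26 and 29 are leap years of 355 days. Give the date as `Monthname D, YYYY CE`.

Julian Day Number of the source date = 2361646.
Converting JDN 2361646 to the Gregorian calendar gives 12 November 1753 CE.

November 12, 1753 CE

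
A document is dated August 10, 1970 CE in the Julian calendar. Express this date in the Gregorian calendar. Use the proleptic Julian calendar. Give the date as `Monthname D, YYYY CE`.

For dates in this range the Gregorian date is 13 days ahead of the Julian.
10 August 1970 Julian + 13 days → 23 August 1970 Gregorian.

August 23, 1970 CE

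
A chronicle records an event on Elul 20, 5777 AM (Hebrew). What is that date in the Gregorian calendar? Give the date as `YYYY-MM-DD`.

Both dates share Julian Day Number 2458008; in the Gregorian calendar that is 11 September 2017 CE.

2017-09-11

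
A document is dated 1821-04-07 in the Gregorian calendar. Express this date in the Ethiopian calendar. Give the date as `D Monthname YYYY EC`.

Julian Day Number of the source date = 2386263.
Converting JDN 2386263 to the Ethiopian calendar gives 30 Megabit 1813 EC.

30 Megabit 1813 EC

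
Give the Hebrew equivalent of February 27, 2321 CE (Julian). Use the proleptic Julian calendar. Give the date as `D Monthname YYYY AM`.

The source date corresponds to 15 March 2321 in the Gregorian calendar (JDN 2568861).
That day falls on 14 Adar 6081 AM in the Hebrew calendar.

14 Adar 6081 AM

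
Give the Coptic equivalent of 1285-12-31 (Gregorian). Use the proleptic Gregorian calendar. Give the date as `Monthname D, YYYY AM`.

Koiak 28, 1002 AM

Both dates share Julian Day Number 2190762; in the Coptic calendar that is 28 Koiak 1002 AM.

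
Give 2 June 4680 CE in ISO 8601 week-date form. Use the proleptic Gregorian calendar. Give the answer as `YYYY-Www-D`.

The weekday is Wednesday (ISO weekday 3).
That Wednesday belongs to ISO week 23 of ISO year 4680.

4680-W23-3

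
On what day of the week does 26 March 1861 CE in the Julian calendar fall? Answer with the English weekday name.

This is JDN 2400873 (7 April 1861 Gregorian).
Since JDN mod 7 = 6 (0 = Monday), the day is Sunday.

Sunday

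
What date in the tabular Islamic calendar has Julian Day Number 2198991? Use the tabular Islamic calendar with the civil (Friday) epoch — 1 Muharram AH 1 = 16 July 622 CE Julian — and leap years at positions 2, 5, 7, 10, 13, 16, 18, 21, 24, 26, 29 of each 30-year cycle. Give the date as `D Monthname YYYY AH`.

The proleptic Gregorian equivalent of JDN 2198991 is 13 July 1308.
In the tabular Islamic calendar that day is 15 Muharram 708 AH.

15 Muharram 708 AH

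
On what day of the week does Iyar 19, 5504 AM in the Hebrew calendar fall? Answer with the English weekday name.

Equivalently 1 May 1744 Gregorian, JDN 2358164.
2358164 ≡ 4 (mod 7); counting from Monday = 0 gives Friday.

Friday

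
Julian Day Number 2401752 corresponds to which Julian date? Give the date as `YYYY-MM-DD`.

1863-08-22

The Gregorian equivalent of JDN 2401752 is 3 September 1863.
In the Julian calendar that day is 1863-08-22.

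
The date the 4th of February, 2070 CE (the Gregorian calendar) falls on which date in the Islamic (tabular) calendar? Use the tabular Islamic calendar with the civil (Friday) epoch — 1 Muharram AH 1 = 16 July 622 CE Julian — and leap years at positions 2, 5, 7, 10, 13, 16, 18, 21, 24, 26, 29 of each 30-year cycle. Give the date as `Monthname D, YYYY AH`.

Both dates share Julian Day Number 2477147; in the tabular Islamic calendar that is 22 Dhu al-Hijjah 1492 AH.

Dhu al-Hijjah 22, 1492 AH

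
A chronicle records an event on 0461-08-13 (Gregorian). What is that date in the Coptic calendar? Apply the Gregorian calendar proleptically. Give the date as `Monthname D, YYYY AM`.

Julian Day Number of the source date = 1889662.
Converting JDN 1889662 to the Coptic calendar gives 19 Mesori 177 AM.

Mesori 19, 177 AM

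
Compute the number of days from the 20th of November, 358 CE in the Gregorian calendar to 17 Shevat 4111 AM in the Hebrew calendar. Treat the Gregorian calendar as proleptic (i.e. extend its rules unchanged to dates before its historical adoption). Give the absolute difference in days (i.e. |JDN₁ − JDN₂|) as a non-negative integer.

First date → JDN 1852140; second date → JDN 1849292.
The interval is |1852140 − 1849292| = 2848 days.

2848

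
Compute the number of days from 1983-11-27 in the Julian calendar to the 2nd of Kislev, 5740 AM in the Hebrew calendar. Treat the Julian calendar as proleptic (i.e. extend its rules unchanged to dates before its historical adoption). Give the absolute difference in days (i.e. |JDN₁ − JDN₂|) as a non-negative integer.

First date → JDN 2445679; second date → JDN 2444200.
The interval is |2445679 − 2444200| = 1479 days.

1479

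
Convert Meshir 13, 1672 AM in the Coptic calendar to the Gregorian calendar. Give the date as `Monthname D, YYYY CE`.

February 21, 1956 CE

Both dates share Julian Day Number 2435525; in the Gregorian calendar that is 21 February 1956 CE.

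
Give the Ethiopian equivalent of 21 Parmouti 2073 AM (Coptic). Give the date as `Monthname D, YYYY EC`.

Both dates share Julian Day Number 2582058; in the Ethiopian calendar that is 21 Miyazya 2349 EC.

Miyazya 21, 2349 EC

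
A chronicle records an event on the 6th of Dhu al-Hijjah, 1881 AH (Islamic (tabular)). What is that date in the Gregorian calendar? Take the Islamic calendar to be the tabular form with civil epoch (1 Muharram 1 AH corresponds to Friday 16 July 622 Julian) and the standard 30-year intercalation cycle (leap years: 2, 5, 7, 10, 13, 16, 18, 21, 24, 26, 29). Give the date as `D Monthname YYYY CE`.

Julian Day Number of the source date = 2614979.
Converting JDN 2614979 to the Gregorian calendar gives 20 June 2447 CE.

20 June 2447 CE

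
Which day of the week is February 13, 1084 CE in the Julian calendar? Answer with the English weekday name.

Tuesday

Equivalently 19 February 1084 Gregorian, JDN 2117032.
2117032 ≡ 1 (mod 7); counting from Monday = 0 gives Tuesday.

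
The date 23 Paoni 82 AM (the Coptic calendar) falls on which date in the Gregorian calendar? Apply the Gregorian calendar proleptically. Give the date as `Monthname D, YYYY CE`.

Both dates share Julian Day Number 1854907; in the Gregorian calendar that is 18 June 366 CE.

June 18, 366 CE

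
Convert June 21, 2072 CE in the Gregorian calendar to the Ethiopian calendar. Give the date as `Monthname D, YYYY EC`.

Both dates share Julian Day Number 2478015; in the Ethiopian calendar that is 14 Sene 2064 EC.

Sene 14, 2064 EC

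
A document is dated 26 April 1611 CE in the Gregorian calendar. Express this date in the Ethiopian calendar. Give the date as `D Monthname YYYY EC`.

21 Miyazya 1603 EC

Both dates share Julian Day Number 2309581; in the Ethiopian calendar that is 21 Miyazya 1603 EC.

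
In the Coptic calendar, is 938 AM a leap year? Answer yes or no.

938 mod 4 = 2; in the Coptic calendar a year is leap when year mod 4 = 3, so it is a common year.

no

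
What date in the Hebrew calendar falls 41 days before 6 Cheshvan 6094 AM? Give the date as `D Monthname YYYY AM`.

24 Elul 6093 AM

JDN of 6 Cheshvan 6094 AM = 2573459.
2573459 − 41 = 2573418.
JDN 2573418 in the Hebrew calendar is 24 Elul 6093 AM.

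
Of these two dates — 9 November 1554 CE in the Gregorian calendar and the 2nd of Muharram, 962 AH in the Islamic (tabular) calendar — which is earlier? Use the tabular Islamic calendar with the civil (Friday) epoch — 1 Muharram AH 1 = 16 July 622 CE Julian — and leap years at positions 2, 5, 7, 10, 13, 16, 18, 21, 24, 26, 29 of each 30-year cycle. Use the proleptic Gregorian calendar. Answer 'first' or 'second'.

first

The two dates have Julian Day Numbers 2288959 and 2288987 respectively.
Since 2288959 < 2288987, the first date comes first.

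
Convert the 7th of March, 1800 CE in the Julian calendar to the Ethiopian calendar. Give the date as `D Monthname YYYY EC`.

11 Megabit 1792 EC

Both dates share Julian Day Number 2378574; in the Ethiopian calendar that is 11 Megabit 1792 EC.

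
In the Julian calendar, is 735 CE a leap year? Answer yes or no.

no

735 mod 4 = 3, so it is a common year in the Julian calendar.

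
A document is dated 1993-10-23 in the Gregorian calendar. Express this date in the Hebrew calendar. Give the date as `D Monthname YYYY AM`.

8 Cheshvan 5754 AM

Both dates share Julian Day Number 2449284; in the Hebrew calendar that is 8 Cheshvan 5754 AM.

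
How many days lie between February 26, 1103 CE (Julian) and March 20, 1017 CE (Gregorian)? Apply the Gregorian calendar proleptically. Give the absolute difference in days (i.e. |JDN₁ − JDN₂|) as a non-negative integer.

JDN of the first date = 2123985.
JDN of the second date = 2092590.
|2092590 − 2123985| = 31395.

31395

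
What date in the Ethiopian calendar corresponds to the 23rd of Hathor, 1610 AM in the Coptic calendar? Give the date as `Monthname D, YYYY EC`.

The source date corresponds to 1 December 1893 in the Gregorian calendar (JDN 2412799).
That day falls on 23 Hidar 1886 EC in the Ethiopian calendar.

Hidar 23, 1886 EC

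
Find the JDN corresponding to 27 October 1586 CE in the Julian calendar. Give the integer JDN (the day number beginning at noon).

Equivalently 6 November 1586 (Gregorian).
JDN 2400001 is 17 November 1858 CE (Gregorian), MJD 0; the target day is −99357 days from there, so JDN = 2300644.

2300644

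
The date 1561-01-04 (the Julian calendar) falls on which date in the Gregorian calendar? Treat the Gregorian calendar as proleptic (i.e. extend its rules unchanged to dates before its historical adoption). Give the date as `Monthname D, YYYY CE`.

January 14, 1561 CE

At this point the Julian calendar is 10 days behind the Gregorian.
4 January 1561 Julian + 10 days → 14 January 1561 Gregorian.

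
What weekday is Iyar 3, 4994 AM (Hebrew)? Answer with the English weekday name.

Equivalently 10 April 1234 Gregorian, JDN 2171869.
2171869 ≡ 0 (mod 7); counting from Monday = 0 gives Monday.

Monday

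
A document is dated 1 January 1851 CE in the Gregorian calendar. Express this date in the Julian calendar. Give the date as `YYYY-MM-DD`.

For dates in this range the Gregorian date is 12 days ahead of the Julian.
1 January 1851 Gregorian − 12 days → 20 December 1850 Julian.

1850-12-20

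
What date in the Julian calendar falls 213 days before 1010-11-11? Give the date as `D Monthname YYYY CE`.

The starting date is JDN 2090275; 2090275 − 213 = 2090062.
JDN 2090062 corresponds to 12 April 1010 CE.

12 April 1010 CE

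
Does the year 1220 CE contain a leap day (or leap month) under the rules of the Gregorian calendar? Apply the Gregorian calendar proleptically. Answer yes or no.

1220 is divisible by 4 and not by 100, so it is a leap year.

yes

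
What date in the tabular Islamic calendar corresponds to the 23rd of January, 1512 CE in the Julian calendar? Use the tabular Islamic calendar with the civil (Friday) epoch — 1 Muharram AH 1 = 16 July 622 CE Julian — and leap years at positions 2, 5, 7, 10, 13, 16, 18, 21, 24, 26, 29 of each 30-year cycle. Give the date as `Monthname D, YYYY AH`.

The source date corresponds to 2 February 1512 in the proleptic Gregorian calendar (JDN 2273338).
That day falls on 4 Dhu al-Qa'dah 917 AH in the tabular Islamic calendar.

Dhu al-Qa'dah 4, 917 AH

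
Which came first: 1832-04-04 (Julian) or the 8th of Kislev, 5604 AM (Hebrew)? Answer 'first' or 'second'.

Converting both to JDN: 2390290 vs 2394536; the smaller is the first.

first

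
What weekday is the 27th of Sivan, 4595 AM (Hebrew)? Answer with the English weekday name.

In the proleptic Gregorian calendar this is 1 June 835 (JDN 2026189).
JDN 2026189 mod 7 = 4, and JDN 0 was a Monday, so this is a Friday.

Friday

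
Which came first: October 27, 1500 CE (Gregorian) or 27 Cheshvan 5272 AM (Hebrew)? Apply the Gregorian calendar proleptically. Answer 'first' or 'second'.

first

The two dates have Julian Day Numbers 2269223 and 2273272 respectively.
Since 2269223 < 2273272, the first date comes first.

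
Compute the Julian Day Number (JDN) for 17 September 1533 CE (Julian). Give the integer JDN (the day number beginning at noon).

2281246

Equivalently 27 September 1533 (proleptic Gregorian).
JDN 2400001 is 17 November 1858 CE (Gregorian), MJD 0; the target day is −118755 days from there, so JDN = 2281246.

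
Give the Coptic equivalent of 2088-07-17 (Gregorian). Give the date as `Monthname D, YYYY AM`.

Epip 10, 1804 AM

Julian Day Number of the source date = 2483885.
Converting JDN 2483885 to the Coptic calendar gives 10 Epip 1804 AM.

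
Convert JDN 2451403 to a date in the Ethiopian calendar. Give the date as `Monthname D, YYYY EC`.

JDN 2451403 is 12 August 1999 in the Gregorian calendar.
In the Ethiopian calendar that day is Nehase 6, 1991 EC.

Nehase 6, 1991 EC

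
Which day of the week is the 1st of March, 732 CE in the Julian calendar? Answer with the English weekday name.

Saturday

Equivalently 5 March 732 Gregorian, JDN 1988481.
1988481 ≡ 5 (mod 7); counting from Monday = 0 gives Saturday.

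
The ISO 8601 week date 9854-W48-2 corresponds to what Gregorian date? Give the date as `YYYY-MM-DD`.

9854-11-28

ISO week 1 of 9854 is the week containing the first Thursday of 9854.
Week 48, day 2 (Tuesday) lands on 9854-11-28.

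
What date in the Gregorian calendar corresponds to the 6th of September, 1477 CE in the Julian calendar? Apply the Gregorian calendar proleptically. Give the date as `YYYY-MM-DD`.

The Julian–Gregorian offset here is 9 days (Julian trailing).
6 September 1477 Julian + 9 days → 15 September 1477 Gregorian.

1477-09-15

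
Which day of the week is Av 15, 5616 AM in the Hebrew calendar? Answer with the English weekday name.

Saturday

In the Gregorian calendar this is 16 August 1856 (JDN 2399178).
JDN 2399178 mod 7 = 5, and JDN 0 was a Monday, so this is a Saturday.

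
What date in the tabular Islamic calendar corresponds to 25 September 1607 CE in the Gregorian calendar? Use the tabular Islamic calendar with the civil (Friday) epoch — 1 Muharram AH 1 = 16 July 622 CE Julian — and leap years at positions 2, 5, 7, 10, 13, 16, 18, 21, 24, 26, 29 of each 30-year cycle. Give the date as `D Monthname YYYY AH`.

3 Jumada al-Thani 1016 AH

Both dates share Julian Day Number 2308272; in the tabular Islamic calendar that is 3 Jumada al-Thani 1016 AH.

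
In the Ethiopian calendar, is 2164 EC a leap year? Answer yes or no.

no

2164 mod 4 = 0; in the Ethiopian calendar a year is leap when year mod 4 = 3, so it is a common year.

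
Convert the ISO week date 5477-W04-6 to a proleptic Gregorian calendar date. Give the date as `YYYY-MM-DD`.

5477-01-27

ISO week 1 of 5477 is the week containing the first Thursday of 5477.
Week 4, day 6 (Saturday) lands on 5477-01-27.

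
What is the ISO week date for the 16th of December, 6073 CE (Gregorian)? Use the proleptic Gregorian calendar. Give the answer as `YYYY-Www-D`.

6073-W50-6

The weekday is Saturday (ISO weekday 6).
That Saturday belongs to ISO week 50 of ISO year 6073.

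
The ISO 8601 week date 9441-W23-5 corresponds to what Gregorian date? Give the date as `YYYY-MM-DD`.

ISO week 1 of 9441 is the week containing the first Thursday of 9441.
Week 23, day 5 (Friday) lands on 9441-06-11.

9441-06-11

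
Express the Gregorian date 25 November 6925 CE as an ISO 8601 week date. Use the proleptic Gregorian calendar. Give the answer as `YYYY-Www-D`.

6925-W47-7

The weekday is Sunday (ISO weekday 7).
That Sunday belongs to ISO week 47 of ISO year 6925.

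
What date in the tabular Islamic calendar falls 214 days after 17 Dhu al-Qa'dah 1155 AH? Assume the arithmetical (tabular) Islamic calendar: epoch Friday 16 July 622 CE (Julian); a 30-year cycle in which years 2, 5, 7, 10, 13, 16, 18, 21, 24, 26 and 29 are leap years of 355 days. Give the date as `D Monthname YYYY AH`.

Counting 214 days forward from JDN 2357690 reaches JDN 2357904, which is 24 Jumada al-Thani 1156 AH.

24 Jumada al-Thani 1156 AH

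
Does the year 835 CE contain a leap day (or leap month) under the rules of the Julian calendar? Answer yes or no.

no

835 mod 4 = 3, so it is a common year in the Julian calendar.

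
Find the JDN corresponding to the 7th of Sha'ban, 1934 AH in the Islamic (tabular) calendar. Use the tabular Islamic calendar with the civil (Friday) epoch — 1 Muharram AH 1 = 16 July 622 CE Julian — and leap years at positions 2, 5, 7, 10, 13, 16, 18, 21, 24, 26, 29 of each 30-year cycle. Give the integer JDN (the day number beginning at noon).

2633644

In the Gregorian calendar the same day is 27 July 2498.
JDN 2299161 is 15 October 1582 CE (Gregorian); the target day is +334483 days from there, so JDN = 2633644.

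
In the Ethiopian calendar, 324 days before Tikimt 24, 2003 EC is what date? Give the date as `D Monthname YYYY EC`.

JDN of Tikimt 24, 2003 EC = 2455504.
2455504 − 324 = 2455180.
JDN 2455180 in the Ethiopian calendar is 5 Tahsas 2002 EC.

5 Tahsas 2002 EC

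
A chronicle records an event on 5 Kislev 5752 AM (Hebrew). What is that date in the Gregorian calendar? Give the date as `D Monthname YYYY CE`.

12 November 1991 CE

Both dates share Julian Day Number 2448573; in the Gregorian calendar that is 12 November 1991 CE.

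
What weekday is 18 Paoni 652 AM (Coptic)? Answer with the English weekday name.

Sunday

In the proleptic Gregorian calendar this is 17 June 936 (JDN 2063095).
Since JDN mod 7 = 6 (0 = Monday), the day is Sunday.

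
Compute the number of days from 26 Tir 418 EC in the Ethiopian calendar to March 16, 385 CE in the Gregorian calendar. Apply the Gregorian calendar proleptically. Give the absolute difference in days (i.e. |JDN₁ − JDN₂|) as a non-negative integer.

JDN of the first date = 1876675.
JDN of the second date = 1861753.
|1861753 − 1876675| = 14922.

14922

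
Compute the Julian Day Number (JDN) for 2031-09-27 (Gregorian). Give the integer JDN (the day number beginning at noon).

JDN 2299161 is 15 October 1582 CE (Gregorian); the target day is +163976 days from there, so JDN = 2463137.

2463137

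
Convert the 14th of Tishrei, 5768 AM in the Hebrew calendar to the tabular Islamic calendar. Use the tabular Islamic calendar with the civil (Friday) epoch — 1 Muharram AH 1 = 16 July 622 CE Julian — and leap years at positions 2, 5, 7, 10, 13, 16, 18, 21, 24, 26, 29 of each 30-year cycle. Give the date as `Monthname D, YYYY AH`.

Ramadan 14, 1428 AH

Both dates share Julian Day Number 2454370; in the tabular Islamic calendar that is 14 Ramadan 1428 AH.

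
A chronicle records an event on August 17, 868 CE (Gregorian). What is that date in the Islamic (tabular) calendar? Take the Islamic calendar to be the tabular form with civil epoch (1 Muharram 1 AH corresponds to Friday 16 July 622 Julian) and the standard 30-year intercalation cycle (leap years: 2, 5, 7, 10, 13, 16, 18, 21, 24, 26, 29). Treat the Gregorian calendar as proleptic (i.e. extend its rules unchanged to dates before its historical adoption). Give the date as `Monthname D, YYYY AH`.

Both dates share Julian Day Number 2038320; in the tabular Islamic calendar that is 19 Sha'ban 254 AH.

Sha'ban 19, 254 AH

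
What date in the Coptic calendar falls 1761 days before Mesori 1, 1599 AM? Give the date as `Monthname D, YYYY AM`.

Paopi 1, 1595 AM

Counting 1761 days back from JDN 2409029 reaches JDN 2407268, which is Paopi 1, 1595 AM.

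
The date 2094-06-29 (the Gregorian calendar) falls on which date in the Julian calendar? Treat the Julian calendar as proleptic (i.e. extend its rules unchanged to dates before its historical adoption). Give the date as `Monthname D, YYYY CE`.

June 16, 2094 CE

For dates in this range the Gregorian date is 13 days ahead of the Julian.
29 June 2094 Gregorian − 13 days → 16 June 2094 Julian.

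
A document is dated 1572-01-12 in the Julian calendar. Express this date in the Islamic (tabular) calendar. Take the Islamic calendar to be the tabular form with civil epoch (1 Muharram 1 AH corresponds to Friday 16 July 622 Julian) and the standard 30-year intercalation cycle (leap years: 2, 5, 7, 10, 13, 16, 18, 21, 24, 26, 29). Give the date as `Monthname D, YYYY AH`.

Sha'ban 25, 979 AH

Both dates share Julian Day Number 2295242; in the tabular Islamic calendar that is 25 Sha'ban 979 AH.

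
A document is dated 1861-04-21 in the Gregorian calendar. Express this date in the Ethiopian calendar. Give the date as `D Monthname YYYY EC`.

14 Miyazya 1853 EC

Julian Day Number of the source date = 2400887.
Converting JDN 2400887 to the Ethiopian calendar gives 14 Miyazya 1853 EC.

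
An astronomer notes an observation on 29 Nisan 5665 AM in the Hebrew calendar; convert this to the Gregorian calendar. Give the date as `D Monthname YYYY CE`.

Julian Day Number of the source date = 2416970.
Converting JDN 2416970 to the Gregorian calendar gives 4 May 1905 CE.

4 May 1905 CE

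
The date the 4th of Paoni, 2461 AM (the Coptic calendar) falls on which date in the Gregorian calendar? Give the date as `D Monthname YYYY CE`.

17 June 2745 CE

Both dates share Julian Day Number 2723818; in the Gregorian calendar that is 17 June 2745 CE.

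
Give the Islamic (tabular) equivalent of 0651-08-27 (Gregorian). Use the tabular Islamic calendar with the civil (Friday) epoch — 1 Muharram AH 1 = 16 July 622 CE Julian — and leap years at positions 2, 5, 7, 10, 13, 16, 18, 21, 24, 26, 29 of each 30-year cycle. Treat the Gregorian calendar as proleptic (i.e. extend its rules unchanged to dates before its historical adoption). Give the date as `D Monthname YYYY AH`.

Both dates share Julian Day Number 1959071; in the tabular Islamic calendar that is 1 Muharram 31 AH.

1 Muharram 31 AH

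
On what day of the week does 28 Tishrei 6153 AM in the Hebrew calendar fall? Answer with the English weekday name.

This is JDN 2595009 (16 October 2392 Gregorian).
Since JDN mod 7 = 4 (0 = Monday), the day is Friday.

Friday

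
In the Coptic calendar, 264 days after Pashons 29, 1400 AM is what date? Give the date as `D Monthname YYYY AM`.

18 Meshir 1401 AM

The starting date is JDN 2336283; 2336283 + 264 = 2336547.
JDN 2336547 corresponds to 18 Meshir 1401 AM.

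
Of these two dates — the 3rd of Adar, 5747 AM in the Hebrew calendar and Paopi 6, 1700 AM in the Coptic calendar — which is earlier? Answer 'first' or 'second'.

The two dates have Julian Day Numbers 2446859 and 2445625 respectively.
Since 2445625 < 2446859, the second date comes first.

second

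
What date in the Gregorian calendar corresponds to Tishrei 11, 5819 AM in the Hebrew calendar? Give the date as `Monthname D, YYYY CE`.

September 29, 2058 CE

Julian Day Number of the source date = 2473001.
Converting JDN 2473001 to the Gregorian calendar gives 29 September 2058 CE.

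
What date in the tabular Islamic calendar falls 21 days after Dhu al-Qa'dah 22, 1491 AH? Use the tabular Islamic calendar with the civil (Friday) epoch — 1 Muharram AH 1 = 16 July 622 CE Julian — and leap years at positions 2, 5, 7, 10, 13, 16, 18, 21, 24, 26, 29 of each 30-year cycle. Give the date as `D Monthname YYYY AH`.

13 Dhu al-Hijjah 1491 AH

Counting 21 days forward from JDN 2476762 reaches JDN 2476783, which is 13 Dhu al-Hijjah 1491 AH.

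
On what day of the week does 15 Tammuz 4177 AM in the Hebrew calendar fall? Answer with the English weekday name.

In the proleptic Gregorian calendar this is 18 June 417 (JDN 1873535).
1873535 ≡ 6 (mod 7); counting from Monday = 0 gives Sunday.

Sunday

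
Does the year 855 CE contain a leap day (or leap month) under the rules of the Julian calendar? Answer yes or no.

855 mod 4 = 3, so it is a common year in the Julian calendar.

no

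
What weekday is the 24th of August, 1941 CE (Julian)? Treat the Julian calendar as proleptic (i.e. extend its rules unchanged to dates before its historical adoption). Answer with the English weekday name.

Equivalently 6 September 1941 Gregorian, JDN 2430244.
2430244 ≡ 5 (mod 7); counting from Monday = 0 gives Saturday.

Saturday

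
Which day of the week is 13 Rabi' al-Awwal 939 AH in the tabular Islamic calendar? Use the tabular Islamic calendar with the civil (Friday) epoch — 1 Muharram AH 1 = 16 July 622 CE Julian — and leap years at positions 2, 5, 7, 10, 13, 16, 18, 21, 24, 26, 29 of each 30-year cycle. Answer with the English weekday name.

Sunday

In the proleptic Gregorian calendar this is 23 October 1532 (JDN 2280907).
Since JDN mod 7 = 6 (0 = Monday), the day is Sunday.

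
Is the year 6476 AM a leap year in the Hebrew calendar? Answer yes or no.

no

Hebrew year 6476 is year 16 of its 19-year Metonic cycle; leap years are at positions 3, 6, 8, 11, 14, 17, 19, so it is a common year (12 months).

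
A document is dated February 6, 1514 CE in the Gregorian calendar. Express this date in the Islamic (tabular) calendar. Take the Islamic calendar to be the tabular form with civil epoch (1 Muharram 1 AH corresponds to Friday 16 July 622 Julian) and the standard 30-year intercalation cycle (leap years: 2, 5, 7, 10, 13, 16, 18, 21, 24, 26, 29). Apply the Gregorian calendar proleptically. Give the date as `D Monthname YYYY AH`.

30 Dhu al-Qa'dah 919 AH

Both dates share Julian Day Number 2274073; in the tabular Islamic calendar that is 30 Dhu al-Qa'dah 919 AH.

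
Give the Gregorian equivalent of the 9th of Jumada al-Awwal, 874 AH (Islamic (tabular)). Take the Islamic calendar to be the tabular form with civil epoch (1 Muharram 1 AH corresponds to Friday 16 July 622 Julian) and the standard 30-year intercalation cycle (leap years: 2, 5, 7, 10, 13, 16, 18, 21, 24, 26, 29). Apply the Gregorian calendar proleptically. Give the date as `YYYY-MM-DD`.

Julian Day Number of the source date = 2257928.
Converting JDN 2257928 to the Gregorian calendar gives 23 November 1469 CE.

1469-11-23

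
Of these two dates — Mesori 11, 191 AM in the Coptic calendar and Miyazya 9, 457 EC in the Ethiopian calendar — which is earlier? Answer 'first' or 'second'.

second

First date → JDN 1894767; second date → JDN 1890993.
JDN 1890993 < JDN 1894767, so the second date is earlier.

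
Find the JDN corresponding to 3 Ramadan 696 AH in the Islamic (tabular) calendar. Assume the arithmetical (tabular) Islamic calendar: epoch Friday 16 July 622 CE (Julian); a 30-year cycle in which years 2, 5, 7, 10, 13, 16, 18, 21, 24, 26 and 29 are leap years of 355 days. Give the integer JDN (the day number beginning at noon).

2194963

Equivalently 2 July 1297 (proleptic Gregorian).
JDN 2299161 is 15 October 1582 CE (Gregorian); the target day is −104198 days from there, so JDN = 2194963.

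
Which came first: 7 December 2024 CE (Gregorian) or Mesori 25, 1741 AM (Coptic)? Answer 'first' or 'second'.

First date → JDN 2460652; second date → JDN 2460919.
JDN 2460652 < JDN 2460919, so the first date is earlier.

first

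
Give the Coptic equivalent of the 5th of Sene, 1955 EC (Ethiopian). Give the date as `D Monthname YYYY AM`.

5 Paoni 1679 AM

The source date corresponds to 12 June 1963 in the Gregorian calendar (JDN 2438193).
That day falls on 5 Paoni 1679 AM in the Coptic calendar.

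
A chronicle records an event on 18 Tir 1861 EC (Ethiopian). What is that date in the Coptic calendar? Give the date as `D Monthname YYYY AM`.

18 Tobi 1585 AM

Both dates share Julian Day Number 2403723; in the Coptic calendar that is 18 Tobi 1585 AM.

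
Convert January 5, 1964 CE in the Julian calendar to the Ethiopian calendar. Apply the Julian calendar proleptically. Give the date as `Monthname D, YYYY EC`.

The source date corresponds to 18 January 1964 in the Gregorian calendar (JDN 2438413).
That day falls on 9 Tir 1956 EC in the Ethiopian calendar.

Tir 9, 1956 EC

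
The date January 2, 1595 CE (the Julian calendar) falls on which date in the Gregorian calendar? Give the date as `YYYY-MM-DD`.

At this point the Julian calendar is 10 days behind the Gregorian.
2 January 1595 Julian + 10 days → 12 January 1595 Gregorian.

1595-01-12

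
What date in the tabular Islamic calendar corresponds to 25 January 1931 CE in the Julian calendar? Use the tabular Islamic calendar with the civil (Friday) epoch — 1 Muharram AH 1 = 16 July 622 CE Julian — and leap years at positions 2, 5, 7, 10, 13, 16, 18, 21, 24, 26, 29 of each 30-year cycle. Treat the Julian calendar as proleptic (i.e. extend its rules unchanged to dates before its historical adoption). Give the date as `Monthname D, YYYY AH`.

Ramadan 19, 1349 AH

Both dates share Julian Day Number 2426380; in the tabular Islamic calendar that is 19 Ramadan 1349 AH.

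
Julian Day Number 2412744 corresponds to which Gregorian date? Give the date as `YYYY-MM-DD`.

1893-10-07

Counting from JDN 2299161 = 15 Oct 1582 gives an offset of 113583 days.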